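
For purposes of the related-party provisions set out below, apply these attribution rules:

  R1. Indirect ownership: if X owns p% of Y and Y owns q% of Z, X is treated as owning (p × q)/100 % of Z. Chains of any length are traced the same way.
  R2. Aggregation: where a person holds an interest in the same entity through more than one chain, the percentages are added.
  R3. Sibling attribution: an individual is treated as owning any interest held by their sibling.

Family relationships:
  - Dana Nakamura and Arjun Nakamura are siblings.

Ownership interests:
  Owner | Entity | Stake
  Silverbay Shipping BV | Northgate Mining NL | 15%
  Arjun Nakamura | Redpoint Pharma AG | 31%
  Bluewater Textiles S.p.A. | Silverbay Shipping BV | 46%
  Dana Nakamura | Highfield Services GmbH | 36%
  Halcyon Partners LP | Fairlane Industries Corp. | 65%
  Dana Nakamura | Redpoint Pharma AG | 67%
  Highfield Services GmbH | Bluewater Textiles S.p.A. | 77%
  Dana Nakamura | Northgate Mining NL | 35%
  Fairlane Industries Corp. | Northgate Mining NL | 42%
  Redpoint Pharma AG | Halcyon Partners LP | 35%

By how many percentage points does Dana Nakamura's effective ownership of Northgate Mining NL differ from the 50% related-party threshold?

3.72342

By sibling attribution (R3), Dana Nakamura is treated as also owning Arjun Nakamura's interest in Redpoint Pharma AG, giving 67% + 31% = 98%.
Chain via Highfield Services GmbH → Bluewater Textiles S.p.A. → Silverbay Shipping BV (R1): 36% × 77% × 46% × 15% = 1.91268% of Northgate Mining NL.
Chain via Redpoint Pharma AG → Halcyon Partners LP → Fairlane Industries Corp. (R1): 98% × 35% × 65% × 42% = 9.3639% of Northgate Mining NL.
Direct interest in Northgate Mining NL: 35%.
Aggregating (R2): 1.91268% + 9.3639% + 35% = 46.27658%.
46.27658% falls short of the 50% threshold by 3.72342 percentage points.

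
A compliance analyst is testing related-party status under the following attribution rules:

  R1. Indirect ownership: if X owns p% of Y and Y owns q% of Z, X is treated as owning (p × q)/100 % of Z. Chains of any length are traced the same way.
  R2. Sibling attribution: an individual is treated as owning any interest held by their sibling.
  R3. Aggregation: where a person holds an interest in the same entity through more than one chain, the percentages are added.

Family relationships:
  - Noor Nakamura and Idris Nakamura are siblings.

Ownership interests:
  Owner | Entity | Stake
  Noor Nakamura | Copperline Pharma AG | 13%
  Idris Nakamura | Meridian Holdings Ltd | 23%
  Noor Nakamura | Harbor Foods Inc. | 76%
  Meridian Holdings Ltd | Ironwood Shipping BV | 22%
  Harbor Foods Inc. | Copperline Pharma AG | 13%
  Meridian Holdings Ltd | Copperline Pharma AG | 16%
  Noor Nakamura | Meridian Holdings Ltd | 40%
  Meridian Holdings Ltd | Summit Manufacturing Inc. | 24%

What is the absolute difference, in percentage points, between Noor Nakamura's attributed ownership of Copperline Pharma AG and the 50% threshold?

By sibling attribution (R2), Noor Nakamura is treated as also owning Idris Nakamura's interest in Meridian Holdings Ltd, giving 40% + 23% = 63%.
Chain via Harbor Foods Inc. (R1): 76% × 13% = 9.88% of Copperline Pharma AG.
Chain via Meridian Holdings Ltd (R1): 63% × 16% = 10.08% of Copperline Pharma AG.
Direct interest in Copperline Pharma AG: 13%.
Aggregating (R3): 9.88% + 10.08% + 13% = 32.96%.
32.96% falls short of the 50% threshold by 17.04 percentage points.

17.04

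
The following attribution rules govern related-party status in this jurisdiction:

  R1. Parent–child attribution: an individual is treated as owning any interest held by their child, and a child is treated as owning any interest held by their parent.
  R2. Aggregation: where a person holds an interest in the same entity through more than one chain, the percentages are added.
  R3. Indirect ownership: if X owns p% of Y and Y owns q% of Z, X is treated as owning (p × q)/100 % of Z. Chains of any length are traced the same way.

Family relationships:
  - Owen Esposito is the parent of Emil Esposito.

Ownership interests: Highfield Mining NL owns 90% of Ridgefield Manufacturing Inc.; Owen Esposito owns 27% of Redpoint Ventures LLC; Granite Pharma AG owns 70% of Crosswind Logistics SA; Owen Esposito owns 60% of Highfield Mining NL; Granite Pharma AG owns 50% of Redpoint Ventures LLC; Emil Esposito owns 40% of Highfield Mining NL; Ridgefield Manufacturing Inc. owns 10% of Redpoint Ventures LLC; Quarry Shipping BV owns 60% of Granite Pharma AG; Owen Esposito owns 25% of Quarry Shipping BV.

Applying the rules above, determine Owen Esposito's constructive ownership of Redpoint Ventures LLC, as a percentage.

43.5%

By parent–child attribution (R1), Owen Esposito is treated as also owning Emil Esposito's interest in Highfield Mining NL, giving 60% + 40% = 100%.
Chain via Quarry Shipping BV → Granite Pharma AG (R3): 25% × 60% × 50% = 7.5% of Redpoint Ventures LLC.
Chain via Highfield Mining NL → Ridgefield Manufacturing Inc. (R3): 100% × 90% × 10% = 9% of Redpoint Ventures LLC.
Direct interest in Redpoint Ventures LLC: 27%.
Aggregating (R2): 7.5% + 9% + 27% = 43.5%.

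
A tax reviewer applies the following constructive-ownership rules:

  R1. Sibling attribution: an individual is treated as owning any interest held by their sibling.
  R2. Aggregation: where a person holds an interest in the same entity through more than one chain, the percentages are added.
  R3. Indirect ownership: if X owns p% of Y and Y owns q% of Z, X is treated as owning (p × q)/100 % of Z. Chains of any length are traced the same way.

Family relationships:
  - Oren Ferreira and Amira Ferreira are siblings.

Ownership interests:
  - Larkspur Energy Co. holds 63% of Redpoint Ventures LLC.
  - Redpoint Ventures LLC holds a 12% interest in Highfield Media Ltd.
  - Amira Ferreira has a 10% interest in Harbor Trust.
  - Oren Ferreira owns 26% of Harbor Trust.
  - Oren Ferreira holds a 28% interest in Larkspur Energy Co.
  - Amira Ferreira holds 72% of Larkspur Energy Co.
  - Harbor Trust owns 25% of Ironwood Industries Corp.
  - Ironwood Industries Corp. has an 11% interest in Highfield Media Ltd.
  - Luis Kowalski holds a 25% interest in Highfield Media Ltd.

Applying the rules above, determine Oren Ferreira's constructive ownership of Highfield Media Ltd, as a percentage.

8.55%

By sibling attribution (R1), Oren Ferreira is treated as also owning Amira Ferreira's interest in Harbor Trust, giving 26% + 10% = 36%.
By sibling attribution (R1), Oren Ferreira is treated as also owning Amira Ferreira's interest in Larkspur Energy Co, giving 28% + 72% = 100%.
Chain via Harbor Trust → Ironwood Industries Corp. (R3): 36% × 25% × 11% = 0.99% of Highfield Media Ltd.
Chain via Larkspur Energy Co. → Redpoint Ventures LLC (R3): 100% × 63% × 12% = 7.56% of Highfield Media Ltd.
Aggregating (R2): 0.99% + 7.56% = 8.55%.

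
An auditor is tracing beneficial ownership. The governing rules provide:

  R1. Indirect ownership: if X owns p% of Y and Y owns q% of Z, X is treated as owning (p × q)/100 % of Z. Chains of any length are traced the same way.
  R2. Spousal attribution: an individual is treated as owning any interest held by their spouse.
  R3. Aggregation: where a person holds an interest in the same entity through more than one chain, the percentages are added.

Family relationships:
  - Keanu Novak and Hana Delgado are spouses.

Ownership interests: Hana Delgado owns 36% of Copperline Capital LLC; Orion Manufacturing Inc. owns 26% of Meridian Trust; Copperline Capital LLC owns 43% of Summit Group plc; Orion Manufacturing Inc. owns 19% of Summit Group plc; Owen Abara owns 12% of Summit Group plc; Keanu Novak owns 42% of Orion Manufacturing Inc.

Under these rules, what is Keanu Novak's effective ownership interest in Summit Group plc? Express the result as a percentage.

By spousal attribution (R2), Keanu Novak is treated as owning Hana Delgado's 36% interest in Copperline Capital LLC.
Chain via Orion Manufacturing Inc. (R1): 42% × 19% = 7.98% of Summit Group plc.
Chain via Copperline Capital LLC (R1): 36% × 43% = 15.48% of Summit Group plc.
Aggregating (R3): 7.98% + 15.48% = 23.46%.

23.46%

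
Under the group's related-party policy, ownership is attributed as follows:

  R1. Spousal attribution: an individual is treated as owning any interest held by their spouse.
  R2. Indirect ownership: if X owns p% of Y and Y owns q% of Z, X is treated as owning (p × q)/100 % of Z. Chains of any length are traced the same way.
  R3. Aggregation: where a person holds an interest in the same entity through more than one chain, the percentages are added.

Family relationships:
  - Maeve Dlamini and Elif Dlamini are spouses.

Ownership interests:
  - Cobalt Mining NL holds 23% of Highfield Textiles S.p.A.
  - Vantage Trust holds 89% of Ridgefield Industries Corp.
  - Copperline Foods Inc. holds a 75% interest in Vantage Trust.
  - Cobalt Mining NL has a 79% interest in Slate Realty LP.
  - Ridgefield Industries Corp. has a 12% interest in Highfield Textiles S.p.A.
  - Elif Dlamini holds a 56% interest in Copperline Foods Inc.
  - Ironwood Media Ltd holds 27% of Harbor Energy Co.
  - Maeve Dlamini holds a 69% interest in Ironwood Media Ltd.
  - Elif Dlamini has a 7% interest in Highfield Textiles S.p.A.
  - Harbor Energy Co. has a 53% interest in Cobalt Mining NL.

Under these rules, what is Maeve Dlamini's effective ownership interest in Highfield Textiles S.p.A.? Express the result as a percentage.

13.756597%

By spousal attribution (R1), Maeve Dlamini is treated as owning Elif Dlamini's 56% interest in Copperline Foods Inc.
By spousal attribution (R1), Maeve Dlamini is treated as owning Elif Dlamini's 7% interest in Highfield Textiles S.p.A.
Chain via Ironwood Media Ltd → Harbor Energy Co. → Cobalt Mining NL (R2): 69% × 27% × 53% × 23% = 2.270997% of Highfield Textiles S.p.A.
Chain via Copperline Foods Inc. → Vantage Trust → Ridgefield Industries Corp. (R2): 56% × 75% × 89% × 12% = 4.4856% of Highfield Textiles S.p.A.
Direct interest in Highfield Textiles S.p.A: 7%.
Aggregating (R3): 2.270997% + 4.4856% + 7% = 13.756597%.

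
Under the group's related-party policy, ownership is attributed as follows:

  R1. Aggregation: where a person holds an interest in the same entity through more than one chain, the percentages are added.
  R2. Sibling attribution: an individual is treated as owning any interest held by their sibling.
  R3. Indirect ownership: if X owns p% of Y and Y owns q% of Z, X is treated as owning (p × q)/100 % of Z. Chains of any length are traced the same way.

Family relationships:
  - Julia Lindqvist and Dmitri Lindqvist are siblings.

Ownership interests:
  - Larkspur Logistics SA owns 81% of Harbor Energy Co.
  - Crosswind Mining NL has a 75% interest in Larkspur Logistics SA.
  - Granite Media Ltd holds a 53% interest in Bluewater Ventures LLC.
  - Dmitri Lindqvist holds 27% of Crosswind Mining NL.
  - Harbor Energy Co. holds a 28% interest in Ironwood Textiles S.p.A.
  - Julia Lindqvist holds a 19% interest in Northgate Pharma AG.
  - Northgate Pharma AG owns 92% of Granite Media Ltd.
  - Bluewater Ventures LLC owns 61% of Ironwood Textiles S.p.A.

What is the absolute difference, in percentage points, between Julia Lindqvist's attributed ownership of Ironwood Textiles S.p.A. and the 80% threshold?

By sibling attribution (R2), Julia Lindqvist is treated as owning Dmitri Lindqvist's 27% interest in Crosswind Mining NL.
Chain via Northgate Pharma AG → Granite Media Ltd → Bluewater Ventures LLC (R3): 19% × 92% × 53% × 61% = 5.651284% of Ironwood Textiles S.p.A.
Chain via Crosswind Mining NL → Larkspur Logistics SA → Harbor Energy Co. (R3): 27% × 75% × 81% × 28% = 4.5927% of Ironwood Textiles S.p.A.
Aggregating (R1): 5.651284% + 4.5927% = 10.243984%.
10.243984% falls short of the 80% threshold by 69.756016 percentage points.

69.756016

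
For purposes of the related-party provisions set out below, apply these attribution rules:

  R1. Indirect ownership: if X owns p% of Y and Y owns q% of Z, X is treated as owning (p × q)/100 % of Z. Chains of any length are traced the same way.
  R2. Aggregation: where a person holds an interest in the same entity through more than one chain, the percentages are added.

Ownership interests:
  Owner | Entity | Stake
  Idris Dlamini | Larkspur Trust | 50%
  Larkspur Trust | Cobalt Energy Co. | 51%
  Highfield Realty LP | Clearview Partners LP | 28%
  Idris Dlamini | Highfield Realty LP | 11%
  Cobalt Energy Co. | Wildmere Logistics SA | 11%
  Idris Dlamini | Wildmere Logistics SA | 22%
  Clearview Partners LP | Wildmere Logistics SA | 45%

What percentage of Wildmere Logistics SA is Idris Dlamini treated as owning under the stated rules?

Chain via Larkspur Trust → Cobalt Energy Co. (R1): 50% × 51% × 11% = 2.805% of Wildmere Logistics SA.
Chain via Highfield Realty LP → Clearview Partners LP (R1): 11% × 28% × 45% = 1.386% of Wildmere Logistics SA.
Direct interest in Wildmere Logistics SA: 22%.
Aggregating (R2): 2.805% + 1.386% + 22% = 26.191%.

26.191%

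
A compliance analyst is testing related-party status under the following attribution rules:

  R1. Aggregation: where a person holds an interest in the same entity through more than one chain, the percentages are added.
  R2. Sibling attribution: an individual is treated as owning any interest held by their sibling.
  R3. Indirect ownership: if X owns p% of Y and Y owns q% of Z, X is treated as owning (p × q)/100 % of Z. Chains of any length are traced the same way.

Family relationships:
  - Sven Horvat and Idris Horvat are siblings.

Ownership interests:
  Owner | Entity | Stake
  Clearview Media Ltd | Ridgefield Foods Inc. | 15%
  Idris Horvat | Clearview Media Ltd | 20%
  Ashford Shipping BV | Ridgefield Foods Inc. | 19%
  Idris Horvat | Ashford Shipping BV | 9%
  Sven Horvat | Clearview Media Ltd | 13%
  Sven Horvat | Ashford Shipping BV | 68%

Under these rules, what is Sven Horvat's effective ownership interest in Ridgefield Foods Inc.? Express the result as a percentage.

By sibling attribution (R2), Sven Horvat is treated as also owning Idris Horvat's interest in Clearview Media Ltd, giving 13% + 20% = 33%.
By sibling attribution (R2), Sven Horvat is treated as also owning Idris Horvat's interest in Ashford Shipping BV, giving 68% + 9% = 77%.
Chain via Clearview Media Ltd (R3): 33% × 15% = 4.95% of Ridgefield Foods Inc.
Chain via Ashford Shipping BV (R3): 77% × 19% = 14.63% of Ridgefield Foods Inc.
Aggregating (R1): 4.95% + 14.63% = 19.58%.

19.58%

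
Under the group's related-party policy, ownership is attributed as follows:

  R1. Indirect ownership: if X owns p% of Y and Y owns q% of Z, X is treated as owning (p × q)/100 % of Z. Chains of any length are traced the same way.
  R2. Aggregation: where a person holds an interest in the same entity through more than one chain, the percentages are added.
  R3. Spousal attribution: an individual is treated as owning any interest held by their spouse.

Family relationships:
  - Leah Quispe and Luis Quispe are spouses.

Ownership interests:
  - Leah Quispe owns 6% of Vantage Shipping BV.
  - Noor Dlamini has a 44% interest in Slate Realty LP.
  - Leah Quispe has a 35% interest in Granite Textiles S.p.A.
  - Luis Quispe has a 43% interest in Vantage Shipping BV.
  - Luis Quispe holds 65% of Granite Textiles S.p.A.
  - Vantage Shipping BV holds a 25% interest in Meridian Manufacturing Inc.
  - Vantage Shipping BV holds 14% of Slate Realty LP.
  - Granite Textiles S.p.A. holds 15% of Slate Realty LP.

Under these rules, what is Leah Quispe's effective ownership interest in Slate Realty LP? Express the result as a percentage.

By spousal attribution (R3), Leah Quispe is treated as also owning Luis Quispe's interest in Granite Textiles S.p.A, giving 35% + 65% = 100%.
By spousal attribution (R3), Leah Quispe is treated as also owning Luis Quispe's interest in Vantage Shipping BV, giving 6% + 43% = 49%.
Chain via Granite Textiles S.p.A. (R1): 100% × 15% = 15% of Slate Realty LP.
Chain via Vantage Shipping BV (R1): 49% × 14% = 6.86% of Slate Realty LP.
Aggregating (R2): 15% + 6.86% = 21.86%.

21.86%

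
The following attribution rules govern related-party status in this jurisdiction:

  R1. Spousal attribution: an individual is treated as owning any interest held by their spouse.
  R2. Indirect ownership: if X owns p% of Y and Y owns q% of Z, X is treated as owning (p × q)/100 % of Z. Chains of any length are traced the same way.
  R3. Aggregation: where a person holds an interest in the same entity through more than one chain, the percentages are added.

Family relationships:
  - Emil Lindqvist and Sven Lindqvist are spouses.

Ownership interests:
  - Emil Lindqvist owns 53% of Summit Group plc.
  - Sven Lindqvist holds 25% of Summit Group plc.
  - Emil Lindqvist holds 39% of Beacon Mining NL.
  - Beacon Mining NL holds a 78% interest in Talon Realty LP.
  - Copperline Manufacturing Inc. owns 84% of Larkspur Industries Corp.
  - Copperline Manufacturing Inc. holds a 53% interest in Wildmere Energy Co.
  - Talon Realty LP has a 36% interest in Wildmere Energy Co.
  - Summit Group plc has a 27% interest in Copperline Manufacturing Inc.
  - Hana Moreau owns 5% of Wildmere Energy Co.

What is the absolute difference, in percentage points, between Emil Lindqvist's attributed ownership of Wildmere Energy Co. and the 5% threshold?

17.113

By spousal attribution (R1), Emil Lindqvist is treated as also owning Sven Lindqvist's interest in Summit Group plc, giving 53% + 25% = 78%.
Chain via Beacon Mining NL → Talon Realty LP (R2): 39% × 78% × 36% = 10.9512% of Wildmere Energy Co.
Chain via Summit Group plc → Copperline Manufacturing Inc. (R2): 78% × 27% × 53% = 11.1618% of Wildmere Energy Co.
Aggregating (R3): 10.9512% + 11.1618% = 22.113%.
22.113% exceeds the 5% threshold by 17.113 percentage points.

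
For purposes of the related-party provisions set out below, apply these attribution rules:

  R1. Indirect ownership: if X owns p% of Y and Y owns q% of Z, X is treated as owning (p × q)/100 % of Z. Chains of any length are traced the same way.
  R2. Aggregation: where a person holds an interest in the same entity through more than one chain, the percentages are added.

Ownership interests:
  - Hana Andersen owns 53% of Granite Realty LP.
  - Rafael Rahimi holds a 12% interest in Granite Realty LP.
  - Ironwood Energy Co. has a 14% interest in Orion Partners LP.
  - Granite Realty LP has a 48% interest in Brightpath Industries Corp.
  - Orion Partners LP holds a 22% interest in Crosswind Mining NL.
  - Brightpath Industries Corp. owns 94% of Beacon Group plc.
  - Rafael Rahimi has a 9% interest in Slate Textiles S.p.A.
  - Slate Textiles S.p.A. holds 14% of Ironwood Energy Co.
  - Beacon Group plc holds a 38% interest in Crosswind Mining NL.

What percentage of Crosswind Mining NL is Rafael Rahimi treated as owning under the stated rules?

2.09628%

Chain via Slate Textiles S.p.A. → Ironwood Energy Co. → Orion Partners LP (R1): 9% × 14% × 14% × 22% = 0.038808% of Crosswind Mining NL.
Chain via Granite Realty LP → Brightpath Industries Corp. → Beacon Group plc (R1): 12% × 48% × 94% × 38% = 2.057472% of Crosswind Mining NL.
Aggregating (R2): 0.038808% + 2.057472% = 2.09628%.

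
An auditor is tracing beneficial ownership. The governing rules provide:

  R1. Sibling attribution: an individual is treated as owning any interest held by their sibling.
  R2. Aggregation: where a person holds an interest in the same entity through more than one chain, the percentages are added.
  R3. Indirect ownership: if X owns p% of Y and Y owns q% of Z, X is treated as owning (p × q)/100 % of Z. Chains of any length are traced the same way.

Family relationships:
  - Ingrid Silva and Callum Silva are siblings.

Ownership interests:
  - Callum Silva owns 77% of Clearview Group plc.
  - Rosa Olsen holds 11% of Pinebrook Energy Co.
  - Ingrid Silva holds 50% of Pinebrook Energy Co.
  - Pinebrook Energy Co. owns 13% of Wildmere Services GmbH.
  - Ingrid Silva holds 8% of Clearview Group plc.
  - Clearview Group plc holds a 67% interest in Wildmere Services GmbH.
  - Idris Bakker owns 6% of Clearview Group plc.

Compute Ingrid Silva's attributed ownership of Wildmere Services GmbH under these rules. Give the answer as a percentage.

63.45%

By sibling attribution (R1), Ingrid Silva is treated as also owning Callum Silva's interest in Clearview Group plc, giving 8% + 77% = 85%.
Chain via Clearview Group plc (R3): 85% × 67% = 56.95% of Wildmere Services GmbH.
Chain via Pinebrook Energy Co. (R3): 50% × 13% = 6.5% of Wildmere Services GmbH.
Aggregating (R2): 56.95% + 6.5% = 63.45%.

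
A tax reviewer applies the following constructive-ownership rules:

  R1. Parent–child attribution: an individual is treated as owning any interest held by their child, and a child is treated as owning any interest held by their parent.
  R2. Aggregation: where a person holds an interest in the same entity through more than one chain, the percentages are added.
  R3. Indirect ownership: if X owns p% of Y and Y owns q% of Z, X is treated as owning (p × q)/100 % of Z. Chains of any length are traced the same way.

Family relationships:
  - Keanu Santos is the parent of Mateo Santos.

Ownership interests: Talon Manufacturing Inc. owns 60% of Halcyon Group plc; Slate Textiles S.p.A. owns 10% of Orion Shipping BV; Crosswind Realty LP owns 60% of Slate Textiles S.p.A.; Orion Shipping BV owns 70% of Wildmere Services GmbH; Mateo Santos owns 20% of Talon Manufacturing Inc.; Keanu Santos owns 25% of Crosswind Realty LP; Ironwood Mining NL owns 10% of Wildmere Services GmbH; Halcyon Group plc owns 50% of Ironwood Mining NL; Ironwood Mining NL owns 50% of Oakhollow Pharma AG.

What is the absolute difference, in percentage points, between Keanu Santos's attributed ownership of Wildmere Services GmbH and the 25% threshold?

23.35

By parent–child attribution (R1), Keanu Santos is treated as owning Mateo Santos's 20% interest in Talon Manufacturing Inc.
Chain via Crosswind Realty LP → Slate Textiles S.p.A. → Orion Shipping BV (R3): 25% × 60% × 10% × 70% = 1.05% of Wildmere Services GmbH.
Chain via Talon Manufacturing Inc. → Halcyon Group plc → Ironwood Mining NL (R3): 20% × 60% × 50% × 10% = 0.6% of Wildmere Services GmbH.
Aggregating (R2): 1.05% + 0.6% = 1.65%.
1.65% falls short of the 25% threshold by 23.35 percentage points.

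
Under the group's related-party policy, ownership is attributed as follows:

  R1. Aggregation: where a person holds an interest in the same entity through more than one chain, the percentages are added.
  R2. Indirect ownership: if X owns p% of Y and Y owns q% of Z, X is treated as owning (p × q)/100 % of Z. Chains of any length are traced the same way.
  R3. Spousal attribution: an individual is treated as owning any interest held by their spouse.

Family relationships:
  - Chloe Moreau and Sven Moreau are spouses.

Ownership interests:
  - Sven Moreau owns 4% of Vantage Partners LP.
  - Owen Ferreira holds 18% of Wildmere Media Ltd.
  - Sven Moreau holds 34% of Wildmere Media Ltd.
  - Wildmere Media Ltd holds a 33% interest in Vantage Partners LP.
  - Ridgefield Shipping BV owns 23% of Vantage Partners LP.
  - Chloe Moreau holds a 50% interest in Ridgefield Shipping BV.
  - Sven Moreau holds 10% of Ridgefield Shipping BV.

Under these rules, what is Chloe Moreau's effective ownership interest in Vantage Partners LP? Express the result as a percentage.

29.02%

By spousal attribution (R3), Chloe Moreau is treated as also owning Sven Moreau's interest in Ridgefield Shipping BV, giving 50% + 10% = 60%.
By spousal attribution (R3), Chloe Moreau is treated as owning Sven Moreau's 34% interest in Wildmere Media Ltd.
By spousal attribution (R3), Chloe Moreau is treated as owning Sven Moreau's 4% interest in Vantage Partners LP.
Chain via Ridgefield Shipping BV (R2): 60% × 23% = 13.8% of Vantage Partners LP.
Chain via Wildmere Media Ltd (R2): 34% × 33% = 11.22% of Vantage Partners LP.
Direct interest in Vantage Partners LP: 4%.
Aggregating (R1): 13.8% + 11.22% + 4% = 29.02%.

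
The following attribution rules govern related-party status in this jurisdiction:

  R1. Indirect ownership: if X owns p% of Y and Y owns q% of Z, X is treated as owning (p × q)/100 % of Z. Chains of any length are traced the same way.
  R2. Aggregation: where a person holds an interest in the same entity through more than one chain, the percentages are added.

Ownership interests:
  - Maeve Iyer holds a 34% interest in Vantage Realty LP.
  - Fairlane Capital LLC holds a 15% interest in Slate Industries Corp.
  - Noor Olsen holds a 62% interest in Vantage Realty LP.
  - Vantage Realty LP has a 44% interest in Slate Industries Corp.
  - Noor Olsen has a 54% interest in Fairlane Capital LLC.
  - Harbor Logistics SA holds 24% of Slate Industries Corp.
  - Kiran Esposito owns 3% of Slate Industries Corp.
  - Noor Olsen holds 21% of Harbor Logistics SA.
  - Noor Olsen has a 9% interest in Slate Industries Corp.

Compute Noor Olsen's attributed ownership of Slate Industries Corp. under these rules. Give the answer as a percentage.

49.42%

Chain via Fairlane Capital LLC (R1): 54% × 15% = 8.1% of Slate Industries Corp.
Chain via Harbor Logistics SA (R1): 21% × 24% = 5.04% of Slate Industries Corp.
Chain via Vantage Realty LP (R1): 62% × 44% = 27.28% of Slate Industries Corp.
Direct interest in Slate Industries Corp: 9%.
Aggregating (R2): 8.1% + 5.04% + 27.28% + 9% = 49.42%.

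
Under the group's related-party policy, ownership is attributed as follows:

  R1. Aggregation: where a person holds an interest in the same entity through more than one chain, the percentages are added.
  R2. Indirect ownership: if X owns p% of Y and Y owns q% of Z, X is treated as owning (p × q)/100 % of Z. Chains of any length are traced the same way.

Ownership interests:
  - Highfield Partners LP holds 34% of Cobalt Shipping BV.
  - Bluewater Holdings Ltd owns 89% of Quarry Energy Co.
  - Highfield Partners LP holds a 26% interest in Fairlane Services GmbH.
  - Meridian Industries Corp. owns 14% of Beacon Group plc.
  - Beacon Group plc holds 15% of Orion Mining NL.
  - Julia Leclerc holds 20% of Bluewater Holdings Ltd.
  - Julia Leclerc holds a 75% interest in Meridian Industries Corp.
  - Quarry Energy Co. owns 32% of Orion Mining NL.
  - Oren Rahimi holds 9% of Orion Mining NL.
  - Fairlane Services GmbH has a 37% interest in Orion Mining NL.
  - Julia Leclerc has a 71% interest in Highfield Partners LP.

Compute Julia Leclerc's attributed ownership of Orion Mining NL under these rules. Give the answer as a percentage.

14.1012%

Chain via Meridian Industries Corp. → Beacon Group plc (R2): 75% × 14% × 15% = 1.575% of Orion Mining NL.
Chain via Bluewater Holdings Ltd → Quarry Energy Co. (R2): 20% × 89% × 32% = 5.696% of Orion Mining NL.
Chain via Highfield Partners LP → Fairlane Services GmbH (R2): 71% × 26% × 37% = 6.8302% of Orion Mining NL.
Aggregating (R1): 1.575% + 5.696% + 6.8302% = 14.1012%.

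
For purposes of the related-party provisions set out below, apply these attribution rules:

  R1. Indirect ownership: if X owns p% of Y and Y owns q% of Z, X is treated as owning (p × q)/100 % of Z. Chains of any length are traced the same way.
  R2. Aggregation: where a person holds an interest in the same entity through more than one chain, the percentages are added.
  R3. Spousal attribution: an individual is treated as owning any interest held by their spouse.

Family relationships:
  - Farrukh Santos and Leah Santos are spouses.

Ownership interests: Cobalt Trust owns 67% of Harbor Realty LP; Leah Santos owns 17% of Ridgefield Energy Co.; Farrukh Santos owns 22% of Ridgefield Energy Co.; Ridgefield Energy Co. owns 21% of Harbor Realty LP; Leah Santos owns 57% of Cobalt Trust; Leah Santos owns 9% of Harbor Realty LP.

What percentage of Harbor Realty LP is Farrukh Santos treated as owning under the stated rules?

By spousal attribution (R3), Farrukh Santos is treated as also owning Leah Santos's interest in Ridgefield Energy Co, giving 22% + 17% = 39%.
By spousal attribution (R3), Farrukh Santos is treated as owning Leah Santos's 57% interest in Cobalt Trust.
By spousal attribution (R3), Farrukh Santos is treated as owning Leah Santos's 9% interest in Harbor Realty LP.
Chain via Ridgefield Energy Co. (R1): 39% × 21% = 8.19% of Harbor Realty LP.
Chain via Cobalt Trust (R1): 57% × 67% = 38.19% of Harbor Realty LP.
Direct interest in Harbor Realty LP: 9%.
Aggregating (R2): 8.19% + 38.19% + 9% = 55.38%.

55.38%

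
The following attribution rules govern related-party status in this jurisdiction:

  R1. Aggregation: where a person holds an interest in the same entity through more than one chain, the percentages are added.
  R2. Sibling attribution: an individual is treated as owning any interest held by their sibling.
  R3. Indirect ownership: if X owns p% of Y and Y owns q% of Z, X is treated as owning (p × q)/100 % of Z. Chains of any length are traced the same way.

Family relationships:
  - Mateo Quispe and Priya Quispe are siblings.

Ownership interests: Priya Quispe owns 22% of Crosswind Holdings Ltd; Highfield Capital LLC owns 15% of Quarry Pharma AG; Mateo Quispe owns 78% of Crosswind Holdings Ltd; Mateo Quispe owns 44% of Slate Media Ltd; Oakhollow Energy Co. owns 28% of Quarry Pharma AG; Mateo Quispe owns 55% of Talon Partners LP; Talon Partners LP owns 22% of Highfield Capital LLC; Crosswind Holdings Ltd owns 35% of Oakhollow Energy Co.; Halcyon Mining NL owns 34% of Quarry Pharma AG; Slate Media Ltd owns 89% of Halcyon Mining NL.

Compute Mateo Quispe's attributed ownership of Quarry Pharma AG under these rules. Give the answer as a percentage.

By sibling attribution (R2), Mateo Quispe is treated as also owning Priya Quispe's interest in Crosswind Holdings Ltd, giving 78% + 22% = 100%.
Chain via Slate Media Ltd → Halcyon Mining NL (R3): 44% × 89% × 34% = 13.3144% of Quarry Pharma AG.
Chain via Talon Partners LP → Highfield Capital LLC (R3): 55% × 22% × 15% = 1.815% of Quarry Pharma AG.
Chain via Crosswind Holdings Ltd → Oakhollow Energy Co. (R3): 100% × 35% × 28% = 9.8% of Quarry Pharma AG.
Aggregating (R1): 13.3144% + 1.815% + 9.8% = 24.9294%.

24.9294%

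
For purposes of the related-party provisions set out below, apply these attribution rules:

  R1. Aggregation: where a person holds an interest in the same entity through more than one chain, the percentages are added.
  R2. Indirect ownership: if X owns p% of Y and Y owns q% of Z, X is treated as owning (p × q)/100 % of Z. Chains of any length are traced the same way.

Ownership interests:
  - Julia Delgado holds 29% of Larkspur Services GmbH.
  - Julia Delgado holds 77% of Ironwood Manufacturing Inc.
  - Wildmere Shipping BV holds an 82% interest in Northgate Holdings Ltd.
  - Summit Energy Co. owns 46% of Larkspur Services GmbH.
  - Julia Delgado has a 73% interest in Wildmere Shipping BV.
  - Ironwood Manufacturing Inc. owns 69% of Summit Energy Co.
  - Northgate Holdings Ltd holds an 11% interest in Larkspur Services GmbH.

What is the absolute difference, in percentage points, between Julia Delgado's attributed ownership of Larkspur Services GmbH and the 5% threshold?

Chain via Wildmere Shipping BV → Northgate Holdings Ltd (R2): 73% × 82% × 11% = 6.5846% of Larkspur Services GmbH.
Chain via Ironwood Manufacturing Inc. → Summit Energy Co. (R2): 77% × 69% × 46% = 24.4398% of Larkspur Services GmbH.
Direct interest in Larkspur Services GmbH: 29%.
Aggregating (R1): 6.5846% + 24.4398% + 29% = 60.0244%.
60.0244% exceeds the 5% threshold by 55.0244 percentage points.

55.0244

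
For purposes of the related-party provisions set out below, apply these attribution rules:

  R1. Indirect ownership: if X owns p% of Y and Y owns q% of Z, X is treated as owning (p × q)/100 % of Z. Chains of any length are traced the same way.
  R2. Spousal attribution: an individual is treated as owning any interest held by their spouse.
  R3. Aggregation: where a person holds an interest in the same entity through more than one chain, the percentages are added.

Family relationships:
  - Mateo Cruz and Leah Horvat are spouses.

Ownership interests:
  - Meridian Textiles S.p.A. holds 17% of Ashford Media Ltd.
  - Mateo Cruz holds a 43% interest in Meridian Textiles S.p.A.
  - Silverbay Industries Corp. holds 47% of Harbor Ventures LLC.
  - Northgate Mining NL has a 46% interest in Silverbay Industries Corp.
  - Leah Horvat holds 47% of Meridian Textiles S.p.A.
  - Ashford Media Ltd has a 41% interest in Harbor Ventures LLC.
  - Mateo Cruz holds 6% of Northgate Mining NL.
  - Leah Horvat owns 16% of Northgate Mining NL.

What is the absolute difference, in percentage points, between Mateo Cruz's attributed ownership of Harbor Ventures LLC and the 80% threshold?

By spousal attribution (R2), Mateo Cruz is treated as also owning Leah Horvat's interest in Meridian Textiles S.p.A, giving 43% + 47% = 90%.
By spousal attribution (R2), Mateo Cruz is treated as also owning Leah Horvat's interest in Northgate Mining NL, giving 6% + 16% = 22%.
Chain via Meridian Textiles S.p.A. → Ashford Media Ltd (R1): 90% × 17% × 41% = 6.273% of Harbor Ventures LLC.
Chain via Northgate Mining NL → Silverbay Industries Corp. (R1): 22% × 46% × 47% = 4.7564% of Harbor Ventures LLC.
Aggregating (R3): 6.273% + 4.7564% = 11.0294%.
11.0294% falls short of the 80% threshold by 68.9706 percentage points.

68.9706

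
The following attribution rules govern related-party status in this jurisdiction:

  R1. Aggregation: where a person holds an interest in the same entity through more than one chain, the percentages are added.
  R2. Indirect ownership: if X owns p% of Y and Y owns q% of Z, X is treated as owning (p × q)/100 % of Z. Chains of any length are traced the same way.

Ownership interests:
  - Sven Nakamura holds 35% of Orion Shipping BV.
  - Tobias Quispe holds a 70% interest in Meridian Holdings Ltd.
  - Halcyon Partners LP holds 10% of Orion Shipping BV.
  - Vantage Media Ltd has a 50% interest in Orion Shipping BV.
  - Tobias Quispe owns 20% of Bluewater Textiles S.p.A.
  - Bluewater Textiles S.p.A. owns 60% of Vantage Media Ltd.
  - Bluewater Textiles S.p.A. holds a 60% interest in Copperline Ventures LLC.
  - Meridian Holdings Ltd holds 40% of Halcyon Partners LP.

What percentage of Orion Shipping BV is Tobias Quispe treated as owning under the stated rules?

8.8%

Chain via Meridian Holdings Ltd → Halcyon Partners LP (R2): 70% × 40% × 10% = 2.8% of Orion Shipping BV.
Chain via Bluewater Textiles S.p.A. → Vantage Media Ltd (R2): 20% × 60% × 50% = 6% of Orion Shipping BV.
Aggregating (R1): 2.8% + 6% = 8.8%.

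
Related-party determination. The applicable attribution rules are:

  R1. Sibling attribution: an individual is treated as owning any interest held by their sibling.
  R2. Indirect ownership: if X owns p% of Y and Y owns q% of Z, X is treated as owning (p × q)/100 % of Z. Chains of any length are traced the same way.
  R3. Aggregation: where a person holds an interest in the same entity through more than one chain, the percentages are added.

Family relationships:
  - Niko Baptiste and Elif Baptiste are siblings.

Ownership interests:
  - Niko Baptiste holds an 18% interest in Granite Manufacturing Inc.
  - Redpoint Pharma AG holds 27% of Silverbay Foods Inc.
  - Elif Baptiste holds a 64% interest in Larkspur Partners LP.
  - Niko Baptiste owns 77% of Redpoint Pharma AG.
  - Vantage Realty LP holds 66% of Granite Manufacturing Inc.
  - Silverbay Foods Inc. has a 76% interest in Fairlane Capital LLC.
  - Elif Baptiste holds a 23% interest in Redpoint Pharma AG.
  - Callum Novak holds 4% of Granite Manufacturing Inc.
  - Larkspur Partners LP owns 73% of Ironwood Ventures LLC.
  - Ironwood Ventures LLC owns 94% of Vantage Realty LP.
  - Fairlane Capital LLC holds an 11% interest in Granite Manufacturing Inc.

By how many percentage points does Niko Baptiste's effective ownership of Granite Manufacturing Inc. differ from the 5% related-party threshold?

By sibling attribution (R1), Niko Baptiste is treated as also owning Elif Baptiste's interest in Redpoint Pharma AG, giving 77% + 23% = 100%.
By sibling attribution (R1), Niko Baptiste is treated as owning Elif Baptiste's 64% interest in Larkspur Partners LP.
Chain via Redpoint Pharma AG → Silverbay Foods Inc. → Fairlane Capital LLC (R2): 100% × 27% × 76% × 11% = 2.2572% of Granite Manufacturing Inc.
Direct interest in Granite Manufacturing Inc: 18%.
Chain via Larkspur Partners LP → Ironwood Ventures LLC → Vantage Realty LP (R2): 64% × 73% × 94% × 66% = 28.985088% of Granite Manufacturing Inc.
Aggregating (R3): 2.2572% + 18% + 28.985088% = 49.242288%.
49.242288% exceeds the 5% threshold by 44.242288 percentage points.

44.242288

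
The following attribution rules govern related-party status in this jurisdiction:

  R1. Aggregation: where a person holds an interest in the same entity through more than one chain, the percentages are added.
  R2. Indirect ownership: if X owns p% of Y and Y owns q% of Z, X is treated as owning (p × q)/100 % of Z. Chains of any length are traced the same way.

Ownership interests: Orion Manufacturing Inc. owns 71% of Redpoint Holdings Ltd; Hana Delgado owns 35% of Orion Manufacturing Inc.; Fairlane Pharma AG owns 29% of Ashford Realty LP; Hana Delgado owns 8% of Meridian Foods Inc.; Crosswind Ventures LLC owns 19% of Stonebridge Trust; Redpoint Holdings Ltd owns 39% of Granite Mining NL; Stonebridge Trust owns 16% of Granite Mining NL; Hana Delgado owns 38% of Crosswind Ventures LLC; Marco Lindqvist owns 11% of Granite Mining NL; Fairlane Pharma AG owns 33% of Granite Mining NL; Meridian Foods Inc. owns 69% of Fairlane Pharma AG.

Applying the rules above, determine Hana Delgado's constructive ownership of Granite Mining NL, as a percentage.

12.6683%

Chain via Meridian Foods Inc. → Fairlane Pharma AG (R2): 8% × 69% × 33% = 1.8216% of Granite Mining NL.
Chain via Crosswind Ventures LLC → Stonebridge Trust (R2): 38% × 19% × 16% = 1.1552% of Granite Mining NL.
Chain via Orion Manufacturing Inc. → Redpoint Holdings Ltd (R2): 35% × 71% × 39% = 9.6915% of Granite Mining NL.
Aggregating (R1): 1.8216% + 1.1552% + 9.6915% = 12.6683%.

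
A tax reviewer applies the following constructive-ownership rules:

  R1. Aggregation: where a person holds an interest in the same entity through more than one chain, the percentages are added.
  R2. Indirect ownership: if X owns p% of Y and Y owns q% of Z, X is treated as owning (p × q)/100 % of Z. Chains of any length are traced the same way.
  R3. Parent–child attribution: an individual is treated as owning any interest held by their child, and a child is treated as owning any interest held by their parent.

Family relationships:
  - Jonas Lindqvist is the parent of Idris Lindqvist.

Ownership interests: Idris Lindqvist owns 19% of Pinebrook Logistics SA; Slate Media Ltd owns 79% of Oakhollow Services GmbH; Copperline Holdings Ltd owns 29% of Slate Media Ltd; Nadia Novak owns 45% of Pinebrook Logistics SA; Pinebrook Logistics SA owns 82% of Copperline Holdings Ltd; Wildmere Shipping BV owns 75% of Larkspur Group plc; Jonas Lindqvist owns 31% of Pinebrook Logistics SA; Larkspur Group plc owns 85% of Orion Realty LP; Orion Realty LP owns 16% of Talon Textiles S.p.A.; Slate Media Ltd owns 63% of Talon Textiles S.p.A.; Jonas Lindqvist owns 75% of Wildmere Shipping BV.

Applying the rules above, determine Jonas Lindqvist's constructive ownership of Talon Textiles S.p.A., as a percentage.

15.1407%

By parent–child attribution (R3), Jonas Lindqvist is treated as also owning Idris Lindqvist's interest in Pinebrook Logistics SA, giving 31% + 19% = 50%.
Chain via Wildmere Shipping BV → Larkspur Group plc → Orion Realty LP (R2): 75% × 75% × 85% × 16% = 7.65% of Talon Textiles S.p.A.
Chain via Pinebrook Logistics SA → Copperline Holdings Ltd → Slate Media Ltd (R2): 50% × 82% × 29% × 63% = 7.4907% of Talon Textiles S.p.A.
Aggregating (R1): 7.65% + 7.4907% = 15.1407%.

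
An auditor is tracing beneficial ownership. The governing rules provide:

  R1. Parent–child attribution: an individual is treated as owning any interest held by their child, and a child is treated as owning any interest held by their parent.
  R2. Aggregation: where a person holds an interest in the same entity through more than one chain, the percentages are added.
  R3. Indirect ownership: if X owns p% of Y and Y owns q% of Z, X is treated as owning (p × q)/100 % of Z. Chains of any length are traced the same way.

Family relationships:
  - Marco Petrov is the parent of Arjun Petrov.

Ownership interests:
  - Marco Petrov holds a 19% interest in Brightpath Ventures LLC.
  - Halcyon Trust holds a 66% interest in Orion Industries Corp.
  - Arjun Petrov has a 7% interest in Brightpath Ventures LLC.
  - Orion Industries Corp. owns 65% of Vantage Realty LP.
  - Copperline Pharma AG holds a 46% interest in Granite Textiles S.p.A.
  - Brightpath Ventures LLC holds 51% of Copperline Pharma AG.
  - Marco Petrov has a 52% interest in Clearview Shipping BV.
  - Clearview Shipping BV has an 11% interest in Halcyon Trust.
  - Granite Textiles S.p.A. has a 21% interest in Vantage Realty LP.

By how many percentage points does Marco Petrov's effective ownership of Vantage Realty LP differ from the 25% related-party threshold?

21.265204

By parent–child attribution (R1), Marco Petrov is treated as also owning Arjun Petrov's interest in Brightpath Ventures LLC, giving 19% + 7% = 26%.
Chain via Clearview Shipping BV → Halcyon Trust → Orion Industries Corp. (R3): 52% × 11% × 66% × 65% = 2.45388% of Vantage Realty LP.
Chain via Brightpath Ventures LLC → Copperline Pharma AG → Granite Textiles S.p.A. (R3): 26% × 51% × 46% × 21% = 1.280916% of Vantage Realty LP.
Aggregating (R2): 2.45388% + 1.280916% = 3.734796%.
3.734796% falls short of the 25% threshold by 21.265204 percentage points.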